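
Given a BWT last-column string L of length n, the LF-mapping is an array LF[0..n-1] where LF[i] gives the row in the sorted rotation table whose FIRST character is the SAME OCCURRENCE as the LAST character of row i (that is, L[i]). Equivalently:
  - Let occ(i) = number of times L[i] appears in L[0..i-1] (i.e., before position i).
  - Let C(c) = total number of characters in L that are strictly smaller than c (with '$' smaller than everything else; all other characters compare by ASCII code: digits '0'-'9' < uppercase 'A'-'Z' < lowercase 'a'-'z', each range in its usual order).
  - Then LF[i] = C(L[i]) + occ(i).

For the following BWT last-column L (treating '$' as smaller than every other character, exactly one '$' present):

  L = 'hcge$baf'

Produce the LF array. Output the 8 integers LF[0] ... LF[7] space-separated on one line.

Answer: 7 3 6 4 0 2 1 5

Derivation:
Char counts: '$':1, 'a':1, 'b':1, 'c':1, 'e':1, 'f':1, 'g':1, 'h':1
C (first-col start): C('$')=0, C('a')=1, C('b')=2, C('c')=3, C('e')=4, C('f')=5, C('g')=6, C('h')=7
L[0]='h': occ=0, LF[0]=C('h')+0=7+0=7
L[1]='c': occ=0, LF[1]=C('c')+0=3+0=3
L[2]='g': occ=0, LF[2]=C('g')+0=6+0=6
L[3]='e': occ=0, LF[3]=C('e')+0=4+0=4
L[4]='$': occ=0, LF[4]=C('$')+0=0+0=0
L[5]='b': occ=0, LF[5]=C('b')+0=2+0=2
L[6]='a': occ=0, LF[6]=C('a')+0=1+0=1
L[7]='f': occ=0, LF[7]=C('f')+0=5+0=5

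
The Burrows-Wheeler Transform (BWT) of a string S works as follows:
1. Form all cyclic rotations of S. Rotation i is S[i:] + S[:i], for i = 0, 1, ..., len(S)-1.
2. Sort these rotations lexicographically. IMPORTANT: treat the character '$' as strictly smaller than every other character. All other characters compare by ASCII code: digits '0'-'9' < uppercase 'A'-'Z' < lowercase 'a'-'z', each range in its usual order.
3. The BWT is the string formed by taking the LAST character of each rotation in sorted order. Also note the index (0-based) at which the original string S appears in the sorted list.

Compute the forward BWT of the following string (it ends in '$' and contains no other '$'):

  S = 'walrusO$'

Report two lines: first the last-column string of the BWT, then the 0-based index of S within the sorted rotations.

Answer: Oswalur$
7

Derivation:
All 8 rotations (rotation i = S[i:]+S[:i]):
  rot[0] = walrusO$
  rot[1] = alrusO$w
  rot[2] = lrusO$wa
  rot[3] = rusO$wal
  rot[4] = usO$walr
  rot[5] = sO$walru
  rot[6] = O$walrus
  rot[7] = $walrusO
Sorted (with $ < everything):
  sorted[0] = $walrusO  (last char: 'O')
  sorted[1] = O$walrus  (last char: 's')
  sorted[2] = alrusO$w  (last char: 'w')
  sorted[3] = lrusO$wa  (last char: 'a')
  sorted[4] = rusO$wal  (last char: 'l')
  sorted[5] = sO$walru  (last char: 'u')
  sorted[6] = usO$walr  (last char: 'r')
  sorted[7] = walrusO$  (last char: '$')
Last column: Oswalur$
Original string S is at sorted index 7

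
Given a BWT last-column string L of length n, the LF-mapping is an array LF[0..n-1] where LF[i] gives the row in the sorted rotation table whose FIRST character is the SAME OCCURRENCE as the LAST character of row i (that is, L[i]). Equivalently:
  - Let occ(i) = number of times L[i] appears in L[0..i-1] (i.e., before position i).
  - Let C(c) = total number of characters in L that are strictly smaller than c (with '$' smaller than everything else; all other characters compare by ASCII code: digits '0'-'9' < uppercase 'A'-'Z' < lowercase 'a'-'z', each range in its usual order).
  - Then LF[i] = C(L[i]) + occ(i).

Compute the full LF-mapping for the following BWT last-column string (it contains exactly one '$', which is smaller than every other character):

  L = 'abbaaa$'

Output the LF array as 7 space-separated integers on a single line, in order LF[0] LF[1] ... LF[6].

Answer: 1 5 6 2 3 4 0

Derivation:
Char counts: '$':1, 'a':4, 'b':2
C (first-col start): C('$')=0, C('a')=1, C('b')=5
L[0]='a': occ=0, LF[0]=C('a')+0=1+0=1
L[1]='b': occ=0, LF[1]=C('b')+0=5+0=5
L[2]='b': occ=1, LF[2]=C('b')+1=5+1=6
L[3]='a': occ=1, LF[3]=C('a')+1=1+1=2
L[4]='a': occ=2, LF[4]=C('a')+2=1+2=3
L[5]='a': occ=3, LF[5]=C('a')+3=1+3=4
L[6]='$': occ=0, LF[6]=C('$')+0=0+0=0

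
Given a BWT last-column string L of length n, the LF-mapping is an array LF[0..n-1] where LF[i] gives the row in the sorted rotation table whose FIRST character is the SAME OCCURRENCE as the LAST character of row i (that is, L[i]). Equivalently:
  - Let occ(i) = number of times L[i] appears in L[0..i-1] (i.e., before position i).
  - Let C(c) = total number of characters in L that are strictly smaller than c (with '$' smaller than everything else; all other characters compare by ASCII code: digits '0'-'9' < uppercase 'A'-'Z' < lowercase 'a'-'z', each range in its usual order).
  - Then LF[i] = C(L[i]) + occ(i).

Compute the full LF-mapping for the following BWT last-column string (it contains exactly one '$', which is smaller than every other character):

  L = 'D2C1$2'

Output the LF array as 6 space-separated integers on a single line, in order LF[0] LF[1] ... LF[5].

Answer: 5 2 4 1 0 3

Derivation:
Char counts: '$':1, '1':1, '2':2, 'C':1, 'D':1
C (first-col start): C('$')=0, C('1')=1, C('2')=2, C('C')=4, C('D')=5
L[0]='D': occ=0, LF[0]=C('D')+0=5+0=5
L[1]='2': occ=0, LF[1]=C('2')+0=2+0=2
L[2]='C': occ=0, LF[2]=C('C')+0=4+0=4
L[3]='1': occ=0, LF[3]=C('1')+0=1+0=1
L[4]='$': occ=0, LF[4]=C('$')+0=0+0=0
L[5]='2': occ=1, LF[5]=C('2')+1=2+1=3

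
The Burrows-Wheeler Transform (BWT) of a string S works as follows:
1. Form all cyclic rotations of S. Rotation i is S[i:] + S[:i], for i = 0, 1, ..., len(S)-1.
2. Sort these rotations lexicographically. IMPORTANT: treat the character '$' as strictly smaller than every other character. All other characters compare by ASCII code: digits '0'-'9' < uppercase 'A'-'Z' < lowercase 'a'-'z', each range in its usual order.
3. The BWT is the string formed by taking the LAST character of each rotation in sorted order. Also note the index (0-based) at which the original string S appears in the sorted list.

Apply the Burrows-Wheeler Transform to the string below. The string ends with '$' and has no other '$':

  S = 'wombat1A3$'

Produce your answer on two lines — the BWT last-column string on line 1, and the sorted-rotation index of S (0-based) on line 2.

All 10 rotations (rotation i = S[i:]+S[:i]):
  rot[0] = wombat1A3$
  rot[1] = ombat1A3$w
  rot[2] = mbat1A3$wo
  rot[3] = bat1A3$wom
  rot[4] = at1A3$womb
  rot[5] = t1A3$womba
  rot[6] = 1A3$wombat
  rot[7] = A3$wombat1
  rot[8] = 3$wombat1A
  rot[9] = $wombat1A3
Sorted (with $ < everything):
  sorted[0] = $wombat1A3  (last char: '3')
  sorted[1] = 1A3$wombat  (last char: 't')
  sorted[2] = 3$wombat1A  (last char: 'A')
  sorted[3] = A3$wombat1  (last char: '1')
  sorted[4] = at1A3$womb  (last char: 'b')
  sorted[5] = bat1A3$wom  (last char: 'm')
  sorted[6] = mbat1A3$wo  (last char: 'o')
  sorted[7] = ombat1A3$w  (last char: 'w')
  sorted[8] = t1A3$womba  (last char: 'a')
  sorted[9] = wombat1A3$  (last char: '$')
Last column: 3tA1bmowa$
Original string S is at sorted index 9

Answer: 3tA1bmowa$
9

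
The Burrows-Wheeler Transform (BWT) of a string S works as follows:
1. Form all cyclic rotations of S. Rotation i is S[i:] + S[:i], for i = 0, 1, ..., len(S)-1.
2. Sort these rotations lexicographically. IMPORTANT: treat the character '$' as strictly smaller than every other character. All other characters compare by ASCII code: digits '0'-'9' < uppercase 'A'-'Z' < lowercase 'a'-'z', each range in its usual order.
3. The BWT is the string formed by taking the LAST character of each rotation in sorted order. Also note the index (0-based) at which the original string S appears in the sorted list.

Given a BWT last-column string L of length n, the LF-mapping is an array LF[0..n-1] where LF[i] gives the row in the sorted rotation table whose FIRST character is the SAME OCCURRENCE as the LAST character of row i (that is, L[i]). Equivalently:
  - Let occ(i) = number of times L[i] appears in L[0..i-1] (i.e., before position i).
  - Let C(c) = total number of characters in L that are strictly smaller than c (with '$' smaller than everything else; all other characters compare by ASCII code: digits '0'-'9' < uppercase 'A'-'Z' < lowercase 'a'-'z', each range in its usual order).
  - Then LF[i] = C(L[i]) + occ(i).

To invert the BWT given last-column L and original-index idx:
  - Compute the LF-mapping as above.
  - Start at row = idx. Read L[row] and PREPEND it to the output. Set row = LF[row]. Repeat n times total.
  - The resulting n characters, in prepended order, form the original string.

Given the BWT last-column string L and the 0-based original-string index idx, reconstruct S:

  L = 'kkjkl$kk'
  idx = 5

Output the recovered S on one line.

LF mapping: 2 3 1 4 7 0 5 6
Walk LF starting at row 5, prepending L[row]:
  step 1: row=5, L[5]='$', prepend. Next row=LF[5]=0
  step 2: row=0, L[0]='k', prepend. Next row=LF[0]=2
  step 3: row=2, L[2]='j', prepend. Next row=LF[2]=1
  step 4: row=1, L[1]='k', prepend. Next row=LF[1]=3
  step 5: row=3, L[3]='k', prepend. Next row=LF[3]=4
  step 6: row=4, L[4]='l', prepend. Next row=LF[4]=7
  step 7: row=7, L[7]='k', prepend. Next row=LF[7]=6
  step 8: row=6, L[6]='k', prepend. Next row=LF[6]=5
Reversed output: kklkkjk$

Answer: kklkkjk$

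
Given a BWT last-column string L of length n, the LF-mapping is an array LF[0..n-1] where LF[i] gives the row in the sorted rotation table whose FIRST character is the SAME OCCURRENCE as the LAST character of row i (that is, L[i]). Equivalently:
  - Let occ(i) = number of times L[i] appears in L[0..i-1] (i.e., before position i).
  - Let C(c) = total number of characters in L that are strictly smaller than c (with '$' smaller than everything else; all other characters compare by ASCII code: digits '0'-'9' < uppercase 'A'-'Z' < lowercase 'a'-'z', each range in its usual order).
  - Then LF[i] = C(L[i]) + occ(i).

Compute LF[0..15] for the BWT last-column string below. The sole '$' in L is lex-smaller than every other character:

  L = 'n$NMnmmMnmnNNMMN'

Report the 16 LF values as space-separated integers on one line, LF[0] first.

Char counts: '$':1, 'M':4, 'N':4, 'm':3, 'n':4
C (first-col start): C('$')=0, C('M')=1, C('N')=5, C('m')=9, C('n')=12
L[0]='n': occ=0, LF[0]=C('n')+0=12+0=12
L[1]='$': occ=0, LF[1]=C('$')+0=0+0=0
L[2]='N': occ=0, LF[2]=C('N')+0=5+0=5
L[3]='M': occ=0, LF[3]=C('M')+0=1+0=1
L[4]='n': occ=1, LF[4]=C('n')+1=12+1=13
L[5]='m': occ=0, LF[5]=C('m')+0=9+0=9
L[6]='m': occ=1, LF[6]=C('m')+1=9+1=10
L[7]='M': occ=1, LF[7]=C('M')+1=1+1=2
L[8]='n': occ=2, LF[8]=C('n')+2=12+2=14
L[9]='m': occ=2, LF[9]=C('m')+2=9+2=11
L[10]='n': occ=3, LF[10]=C('n')+3=12+3=15
L[11]='N': occ=1, LF[11]=C('N')+1=5+1=6
L[12]='N': occ=2, LF[12]=C('N')+2=5+2=7
L[13]='M': occ=2, LF[13]=C('M')+2=1+2=3
L[14]='M': occ=3, LF[14]=C('M')+3=1+3=4
L[15]='N': occ=3, LF[15]=C('N')+3=5+3=8

Answer: 12 0 5 1 13 9 10 2 14 11 15 6 7 3 4 8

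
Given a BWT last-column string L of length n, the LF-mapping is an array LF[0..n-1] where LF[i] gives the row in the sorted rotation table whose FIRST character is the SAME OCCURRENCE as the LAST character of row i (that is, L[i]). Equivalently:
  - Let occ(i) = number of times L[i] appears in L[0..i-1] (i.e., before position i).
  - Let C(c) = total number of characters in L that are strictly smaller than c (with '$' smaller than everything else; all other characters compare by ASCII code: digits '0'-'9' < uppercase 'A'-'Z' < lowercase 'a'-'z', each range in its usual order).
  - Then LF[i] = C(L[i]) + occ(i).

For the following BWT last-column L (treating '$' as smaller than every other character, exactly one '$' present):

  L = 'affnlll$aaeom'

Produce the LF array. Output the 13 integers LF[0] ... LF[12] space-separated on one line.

Answer: 1 5 6 11 7 8 9 0 2 3 4 12 10

Derivation:
Char counts: '$':1, 'a':3, 'e':1, 'f':2, 'l':3, 'm':1, 'n':1, 'o':1
C (first-col start): C('$')=0, C('a')=1, C('e')=4, C('f')=5, C('l')=7, C('m')=10, C('n')=11, C('o')=12
L[0]='a': occ=0, LF[0]=C('a')+0=1+0=1
L[1]='f': occ=0, LF[1]=C('f')+0=5+0=5
L[2]='f': occ=1, LF[2]=C('f')+1=5+1=6
L[3]='n': occ=0, LF[3]=C('n')+0=11+0=11
L[4]='l': occ=0, LF[4]=C('l')+0=7+0=7
L[5]='l': occ=1, LF[5]=C('l')+1=7+1=8
L[6]='l': occ=2, LF[6]=C('l')+2=7+2=9
L[7]='$': occ=0, LF[7]=C('$')+0=0+0=0
L[8]='a': occ=1, LF[8]=C('a')+1=1+1=2
L[9]='a': occ=2, LF[9]=C('a')+2=1+2=3
L[10]='e': occ=0, LF[10]=C('e')+0=4+0=4
L[11]='o': occ=0, LF[11]=C('o')+0=12+0=12
L[12]='m': occ=0, LF[12]=C('m')+0=10+0=10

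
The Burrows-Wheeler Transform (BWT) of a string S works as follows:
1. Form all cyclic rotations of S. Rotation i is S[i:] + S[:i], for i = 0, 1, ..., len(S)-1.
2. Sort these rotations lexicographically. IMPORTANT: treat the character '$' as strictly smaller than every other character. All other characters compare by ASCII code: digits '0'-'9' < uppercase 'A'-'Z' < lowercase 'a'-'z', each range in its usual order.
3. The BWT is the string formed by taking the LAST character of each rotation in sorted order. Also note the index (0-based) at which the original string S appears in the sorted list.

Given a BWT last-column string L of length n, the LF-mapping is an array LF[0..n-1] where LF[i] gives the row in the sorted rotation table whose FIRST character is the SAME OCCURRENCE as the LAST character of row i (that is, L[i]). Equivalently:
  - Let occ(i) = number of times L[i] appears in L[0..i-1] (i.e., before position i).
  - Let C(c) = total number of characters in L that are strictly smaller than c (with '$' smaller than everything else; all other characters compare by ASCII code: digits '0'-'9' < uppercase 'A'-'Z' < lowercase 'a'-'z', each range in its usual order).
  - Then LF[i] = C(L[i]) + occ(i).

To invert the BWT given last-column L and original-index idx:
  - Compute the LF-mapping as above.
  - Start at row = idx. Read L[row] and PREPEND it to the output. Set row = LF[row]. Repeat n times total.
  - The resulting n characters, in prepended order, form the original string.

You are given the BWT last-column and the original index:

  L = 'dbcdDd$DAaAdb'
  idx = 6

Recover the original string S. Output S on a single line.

Answer: bAcAdDDbddad$

Derivation:
LF mapping: 9 6 8 10 3 11 0 4 1 5 2 12 7
Walk LF starting at row 6, prepending L[row]:
  step 1: row=6, L[6]='$', prepend. Next row=LF[6]=0
  step 2: row=0, L[0]='d', prepend. Next row=LF[0]=9
  step 3: row=9, L[9]='a', prepend. Next row=LF[9]=5
  step 4: row=5, L[5]='d', prepend. Next row=LF[5]=11
  step 5: row=11, L[11]='d', prepend. Next row=LF[11]=12
  step 6: row=12, L[12]='b', prepend. Next row=LF[12]=7
  step 7: row=7, L[7]='D', prepend. Next row=LF[7]=4
  step 8: row=4, L[4]='D', prepend. Next row=LF[4]=3
  step 9: row=3, L[3]='d', prepend. Next row=LF[3]=10
  step 10: row=10, L[10]='A', prepend. Next row=LF[10]=2
  step 11: row=2, L[2]='c', prepend. Next row=LF[2]=8
  step 12: row=8, L[8]='A', prepend. Next row=LF[8]=1
  step 13: row=1, L[1]='b', prepend. Next row=LF[1]=6
Reversed output: bAcAdDDbddad$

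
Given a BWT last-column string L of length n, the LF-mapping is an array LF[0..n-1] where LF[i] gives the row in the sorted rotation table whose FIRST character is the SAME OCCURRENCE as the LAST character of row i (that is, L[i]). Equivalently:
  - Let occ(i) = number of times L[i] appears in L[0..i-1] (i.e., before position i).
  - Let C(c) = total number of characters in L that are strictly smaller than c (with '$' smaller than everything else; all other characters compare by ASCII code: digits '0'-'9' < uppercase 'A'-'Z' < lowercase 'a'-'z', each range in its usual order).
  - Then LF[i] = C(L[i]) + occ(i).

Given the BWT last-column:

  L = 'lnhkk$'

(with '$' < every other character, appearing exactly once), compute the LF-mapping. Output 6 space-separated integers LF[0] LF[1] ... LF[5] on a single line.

Answer: 4 5 1 2 3 0

Derivation:
Char counts: '$':1, 'h':1, 'k':2, 'l':1, 'n':1
C (first-col start): C('$')=0, C('h')=1, C('k')=2, C('l')=4, C('n')=5
L[0]='l': occ=0, LF[0]=C('l')+0=4+0=4
L[1]='n': occ=0, LF[1]=C('n')+0=5+0=5
L[2]='h': occ=0, LF[2]=C('h')+0=1+0=1
L[3]='k': occ=0, LF[3]=C('k')+0=2+0=2
L[4]='k': occ=1, LF[4]=C('k')+1=2+1=3
L[5]='$': occ=0, LF[5]=C('$')+0=0+0=0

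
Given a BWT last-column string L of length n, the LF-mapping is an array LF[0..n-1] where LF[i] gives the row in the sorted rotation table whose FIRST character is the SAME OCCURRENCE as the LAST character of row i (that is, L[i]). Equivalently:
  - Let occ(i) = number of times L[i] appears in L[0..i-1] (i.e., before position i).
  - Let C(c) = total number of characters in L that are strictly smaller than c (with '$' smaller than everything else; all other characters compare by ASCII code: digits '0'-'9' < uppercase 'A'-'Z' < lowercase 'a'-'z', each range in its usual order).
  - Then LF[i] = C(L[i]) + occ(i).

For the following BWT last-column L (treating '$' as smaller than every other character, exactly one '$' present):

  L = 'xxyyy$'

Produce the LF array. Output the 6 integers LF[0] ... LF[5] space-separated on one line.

Char counts: '$':1, 'x':2, 'y':3
C (first-col start): C('$')=0, C('x')=1, C('y')=3
L[0]='x': occ=0, LF[0]=C('x')+0=1+0=1
L[1]='x': occ=1, LF[1]=C('x')+1=1+1=2
L[2]='y': occ=0, LF[2]=C('y')+0=3+0=3
L[3]='y': occ=1, LF[3]=C('y')+1=3+1=4
L[4]='y': occ=2, LF[4]=C('y')+2=3+2=5
L[5]='$': occ=0, LF[5]=C('$')+0=0+0=0

Answer: 1 2 3 4 5 0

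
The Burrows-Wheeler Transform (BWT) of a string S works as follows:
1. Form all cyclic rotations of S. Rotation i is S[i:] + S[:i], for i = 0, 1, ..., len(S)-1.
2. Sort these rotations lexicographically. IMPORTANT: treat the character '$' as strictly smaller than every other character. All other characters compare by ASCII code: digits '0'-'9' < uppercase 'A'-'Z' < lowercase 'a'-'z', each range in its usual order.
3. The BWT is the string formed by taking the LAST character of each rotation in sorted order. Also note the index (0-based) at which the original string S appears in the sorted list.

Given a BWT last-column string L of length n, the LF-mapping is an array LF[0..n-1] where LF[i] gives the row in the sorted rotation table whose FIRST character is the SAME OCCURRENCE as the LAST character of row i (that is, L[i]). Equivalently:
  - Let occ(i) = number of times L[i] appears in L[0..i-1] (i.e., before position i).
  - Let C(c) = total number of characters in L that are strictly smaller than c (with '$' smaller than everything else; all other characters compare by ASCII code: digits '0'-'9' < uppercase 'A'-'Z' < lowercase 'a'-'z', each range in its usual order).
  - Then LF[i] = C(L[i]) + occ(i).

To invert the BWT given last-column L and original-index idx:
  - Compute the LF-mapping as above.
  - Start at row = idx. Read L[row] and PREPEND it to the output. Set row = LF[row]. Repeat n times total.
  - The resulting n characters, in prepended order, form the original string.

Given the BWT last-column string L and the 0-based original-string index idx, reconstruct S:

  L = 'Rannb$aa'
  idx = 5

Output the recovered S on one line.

Answer: bananaR$

Derivation:
LF mapping: 1 2 6 7 5 0 3 4
Walk LF starting at row 5, prepending L[row]:
  step 1: row=5, L[5]='$', prepend. Next row=LF[5]=0
  step 2: row=0, L[0]='R', prepend. Next row=LF[0]=1
  step 3: row=1, L[1]='a', prepend. Next row=LF[1]=2
  step 4: row=2, L[2]='n', prepend. Next row=LF[2]=6
  step 5: row=6, L[6]='a', prepend. Next row=LF[6]=3
  step 6: row=3, L[3]='n', prepend. Next row=LF[3]=7
  step 7: row=7, L[7]='a', prepend. Next row=LF[7]=4
  step 8: row=4, L[4]='b', prepend. Next row=LF[4]=5
Reversed output: bananaR$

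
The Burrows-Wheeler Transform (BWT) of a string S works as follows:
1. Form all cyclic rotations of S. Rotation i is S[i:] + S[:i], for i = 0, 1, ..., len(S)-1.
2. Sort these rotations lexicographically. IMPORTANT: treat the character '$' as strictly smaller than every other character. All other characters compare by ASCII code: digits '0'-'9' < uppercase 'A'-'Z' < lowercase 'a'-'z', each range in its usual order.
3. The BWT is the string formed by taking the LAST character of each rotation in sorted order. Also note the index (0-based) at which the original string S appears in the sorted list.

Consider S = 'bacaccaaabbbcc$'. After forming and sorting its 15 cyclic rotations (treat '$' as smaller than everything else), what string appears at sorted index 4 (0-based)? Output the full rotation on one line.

Answer: acaccaaabbbcc$b

Derivation:
All 15 rotations (rotation i = S[i:]+S[:i]):
  rot[0] = bacaccaaabbbcc$
  rot[1] = acaccaaabbbcc$b
  rot[2] = caccaaabbbcc$ba
  rot[3] = accaaabbbcc$bac
  rot[4] = ccaaabbbcc$baca
  rot[5] = caaabbbcc$bacac
  rot[6] = aaabbbcc$bacacc
  rot[7] = aabbbcc$bacacca
  rot[8] = abbbcc$bacaccaa
  rot[9] = bbbcc$bacaccaaa
  rot[10] = bbcc$bacaccaaab
  rot[11] = bcc$bacaccaaabb
  rot[12] = cc$bacaccaaabbb
  rot[13] = c$bacaccaaabbbc
  rot[14] = $bacaccaaabbbcc
Sorted (with $ < everything):
  sorted[0] = $bacaccaaabbbcc
  sorted[1] = aaabbbcc$bacacc
  sorted[2] = aabbbcc$bacacca
  sorted[3] = abbbcc$bacaccaa
  sorted[4] = acaccaaabbbcc$b
  sorted[5] = accaaabbbcc$bac
  sorted[6] = bacaccaaabbbcc$
  sorted[7] = bbbcc$bacaccaaa
  sorted[8] = bbcc$bacaccaaab
  sorted[9] = bcc$bacaccaaabb
  sorted[10] = c$bacaccaaabbbc
  sorted[11] = caaabbbcc$bacac
  sorted[12] = caccaaabbbcc$ba
  sorted[13] = cc$bacaccaaabbb
  sorted[14] = ccaaabbbcc$baca
sorted[4] = acaccaaabbbcc$b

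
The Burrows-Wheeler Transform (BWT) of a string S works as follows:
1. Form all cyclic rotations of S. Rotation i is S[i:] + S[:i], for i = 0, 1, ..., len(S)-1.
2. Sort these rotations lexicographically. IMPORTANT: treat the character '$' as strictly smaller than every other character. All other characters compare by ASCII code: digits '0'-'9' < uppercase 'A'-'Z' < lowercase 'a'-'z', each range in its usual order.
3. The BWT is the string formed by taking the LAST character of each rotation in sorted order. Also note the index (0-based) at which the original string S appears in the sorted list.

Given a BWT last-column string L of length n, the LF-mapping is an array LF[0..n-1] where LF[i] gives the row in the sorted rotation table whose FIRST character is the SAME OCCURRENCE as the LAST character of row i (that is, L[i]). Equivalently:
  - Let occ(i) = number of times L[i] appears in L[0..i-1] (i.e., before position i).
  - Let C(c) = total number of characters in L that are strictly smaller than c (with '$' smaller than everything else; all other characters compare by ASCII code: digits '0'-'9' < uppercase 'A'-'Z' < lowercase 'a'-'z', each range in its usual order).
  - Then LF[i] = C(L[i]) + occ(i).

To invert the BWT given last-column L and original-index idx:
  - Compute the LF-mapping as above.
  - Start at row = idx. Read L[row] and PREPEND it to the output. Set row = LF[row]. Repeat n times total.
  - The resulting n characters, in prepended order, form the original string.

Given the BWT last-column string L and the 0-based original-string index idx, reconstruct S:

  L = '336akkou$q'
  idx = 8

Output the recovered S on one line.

LF mapping: 1 2 3 4 5 6 7 9 0 8
Walk LF starting at row 8, prepending L[row]:
  step 1: row=8, L[8]='$', prepend. Next row=LF[8]=0
  step 2: row=0, L[0]='3', prepend. Next row=LF[0]=1
  step 3: row=1, L[1]='3', prepend. Next row=LF[1]=2
  step 4: row=2, L[2]='6', prepend. Next row=LF[2]=3
  step 5: row=3, L[3]='a', prepend. Next row=LF[3]=4
  step 6: row=4, L[4]='k', prepend. Next row=LF[4]=5
  step 7: row=5, L[5]='k', prepend. Next row=LF[5]=6
  step 8: row=6, L[6]='o', prepend. Next row=LF[6]=7
  step 9: row=7, L[7]='u', prepend. Next row=LF[7]=9
  step 10: row=9, L[9]='q', prepend. Next row=LF[9]=8
Reversed output: quokka633$

Answer: quokka633$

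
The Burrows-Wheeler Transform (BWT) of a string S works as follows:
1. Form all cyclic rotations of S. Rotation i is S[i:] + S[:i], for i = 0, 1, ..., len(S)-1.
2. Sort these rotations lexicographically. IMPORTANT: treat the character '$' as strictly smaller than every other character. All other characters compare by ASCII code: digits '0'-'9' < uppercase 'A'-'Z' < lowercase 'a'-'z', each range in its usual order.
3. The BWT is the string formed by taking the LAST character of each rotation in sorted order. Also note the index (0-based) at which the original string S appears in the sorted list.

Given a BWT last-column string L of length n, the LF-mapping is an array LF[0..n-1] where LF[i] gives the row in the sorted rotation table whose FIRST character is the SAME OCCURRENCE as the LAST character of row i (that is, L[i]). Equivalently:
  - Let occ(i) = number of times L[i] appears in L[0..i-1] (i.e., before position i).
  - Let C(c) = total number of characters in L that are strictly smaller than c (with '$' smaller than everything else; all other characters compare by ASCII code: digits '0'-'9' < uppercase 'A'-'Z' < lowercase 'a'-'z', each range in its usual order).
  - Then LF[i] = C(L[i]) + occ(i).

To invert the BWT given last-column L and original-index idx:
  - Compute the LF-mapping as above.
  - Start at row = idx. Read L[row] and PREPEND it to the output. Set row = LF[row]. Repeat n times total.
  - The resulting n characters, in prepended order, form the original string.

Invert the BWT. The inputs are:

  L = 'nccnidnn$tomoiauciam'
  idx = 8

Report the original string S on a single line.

LF mapping: 12 3 4 13 7 6 14 15 0 18 16 10 17 8 1 19 5 9 2 11
Walk LF starting at row 8, prepending L[row]:
  step 1: row=8, L[8]='$', prepend. Next row=LF[8]=0
  step 2: row=0, L[0]='n', prepend. Next row=LF[0]=12
  step 3: row=12, L[12]='o', prepend. Next row=LF[12]=17
  step 4: row=17, L[17]='i', prepend. Next row=LF[17]=9
  step 5: row=9, L[9]='t', prepend. Next row=LF[9]=18
  step 6: row=18, L[18]='a', prepend. Next row=LF[18]=2
  step 7: row=2, L[2]='c', prepend. Next row=LF[2]=4
  step 8: row=4, L[4]='i', prepend. Next row=LF[4]=7
  step 9: row=7, L[7]='n', prepend. Next row=LF[7]=15
  step 10: row=15, L[15]='u', prepend. Next row=LF[15]=19
  step 11: row=19, L[19]='m', prepend. Next row=LF[19]=11
  step 12: row=11, L[11]='m', prepend. Next row=LF[11]=10
  step 13: row=10, L[10]='o', prepend. Next row=LF[10]=16
  step 14: row=16, L[16]='c', prepend. Next row=LF[16]=5
  step 15: row=5, L[5]='d', prepend. Next row=LF[5]=6
  step 16: row=6, L[6]='n', prepend. Next row=LF[6]=14
  step 17: row=14, L[14]='a', prepend. Next row=LF[14]=1
  step 18: row=1, L[1]='c', prepend. Next row=LF[1]=3
  step 19: row=3, L[3]='n', prepend. Next row=LF[3]=13
  step 20: row=13, L[13]='i', prepend. Next row=LF[13]=8
Reversed output: incandcommunication$

Answer: incandcommunication$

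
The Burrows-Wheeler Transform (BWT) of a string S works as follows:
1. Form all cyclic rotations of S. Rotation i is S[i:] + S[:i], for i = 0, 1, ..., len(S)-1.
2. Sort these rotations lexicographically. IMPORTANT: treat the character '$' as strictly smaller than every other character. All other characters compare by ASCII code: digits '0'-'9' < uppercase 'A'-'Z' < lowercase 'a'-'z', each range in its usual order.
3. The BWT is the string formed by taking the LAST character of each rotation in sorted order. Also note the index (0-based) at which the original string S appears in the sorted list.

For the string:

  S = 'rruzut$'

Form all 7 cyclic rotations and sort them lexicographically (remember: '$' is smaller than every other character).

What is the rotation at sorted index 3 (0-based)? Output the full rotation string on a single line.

All 7 rotations (rotation i = S[i:]+S[:i]):
  rot[0] = rruzut$
  rot[1] = ruzut$r
  rot[2] = uzut$rr
  rot[3] = zut$rru
  rot[4] = ut$rruz
  rot[5] = t$rruzu
  rot[6] = $rruzut
Sorted (with $ < everything):
  sorted[0] = $rruzut
  sorted[1] = rruzut$
  sorted[2] = ruzut$r
  sorted[3] = t$rruzu
  sorted[4] = ut$rruz
  sorted[5] = uzut$rr
  sorted[6] = zut$rru
sorted[3] = t$rruzu

Answer: t$rruzu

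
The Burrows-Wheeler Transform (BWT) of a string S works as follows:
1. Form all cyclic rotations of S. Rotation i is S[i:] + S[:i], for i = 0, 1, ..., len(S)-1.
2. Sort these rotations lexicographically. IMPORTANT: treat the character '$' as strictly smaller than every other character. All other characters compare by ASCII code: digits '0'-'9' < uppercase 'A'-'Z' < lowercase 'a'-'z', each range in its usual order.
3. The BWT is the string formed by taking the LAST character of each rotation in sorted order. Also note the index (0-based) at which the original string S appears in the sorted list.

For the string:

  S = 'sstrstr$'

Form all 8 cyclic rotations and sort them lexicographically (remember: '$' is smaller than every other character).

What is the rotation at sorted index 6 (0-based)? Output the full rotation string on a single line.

All 8 rotations (rotation i = S[i:]+S[:i]):
  rot[0] = sstrstr$
  rot[1] = strstr$s
  rot[2] = trstr$ss
  rot[3] = rstr$sst
  rot[4] = str$sstr
  rot[5] = tr$sstrs
  rot[6] = r$sstrst
  rot[7] = $sstrstr
Sorted (with $ < everything):
  sorted[0] = $sstrstr
  sorted[1] = r$sstrst
  sorted[2] = rstr$sst
  sorted[3] = sstrstr$
  sorted[4] = str$sstr
  sorted[5] = strstr$s
  sorted[6] = tr$sstrs
  sorted[7] = trstr$ss
sorted[6] = tr$sstrs

Answer: tr$sstrs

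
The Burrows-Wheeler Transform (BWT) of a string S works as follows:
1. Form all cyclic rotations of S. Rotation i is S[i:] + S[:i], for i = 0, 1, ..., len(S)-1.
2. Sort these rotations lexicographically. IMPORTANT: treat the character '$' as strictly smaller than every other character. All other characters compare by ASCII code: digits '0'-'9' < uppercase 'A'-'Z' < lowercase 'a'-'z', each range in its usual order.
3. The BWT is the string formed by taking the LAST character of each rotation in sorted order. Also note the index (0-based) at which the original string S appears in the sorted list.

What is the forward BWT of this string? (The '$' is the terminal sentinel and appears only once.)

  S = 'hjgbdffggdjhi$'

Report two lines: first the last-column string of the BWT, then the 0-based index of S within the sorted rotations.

All 14 rotations (rotation i = S[i:]+S[:i]):
  rot[0] = hjgbdffggdjhi$
  rot[1] = jgbdffggdjhi$h
  rot[2] = gbdffggdjhi$hj
  rot[3] = bdffggdjhi$hjg
  rot[4] = dffggdjhi$hjgb
  rot[5] = ffggdjhi$hjgbd
  rot[6] = fggdjhi$hjgbdf
  rot[7] = ggdjhi$hjgbdff
  rot[8] = gdjhi$hjgbdffg
  rot[9] = djhi$hjgbdffgg
  rot[10] = jhi$hjgbdffggd
  rot[11] = hi$hjgbdffggdj
  rot[12] = i$hjgbdffggdjh
  rot[13] = $hjgbdffggdjhi
Sorted (with $ < everything):
  sorted[0] = $hjgbdffggdjhi  (last char: 'i')
  sorted[1] = bdffggdjhi$hjg  (last char: 'g')
  sorted[2] = dffggdjhi$hjgb  (last char: 'b')
  sorted[3] = djhi$hjgbdffgg  (last char: 'g')
  sorted[4] = ffggdjhi$hjgbd  (last char: 'd')
  sorted[5] = fggdjhi$hjgbdf  (last char: 'f')
  sorted[6] = gbdffggdjhi$hj  (last char: 'j')
  sorted[7] = gdjhi$hjgbdffg  (last char: 'g')
  sorted[8] = ggdjhi$hjgbdff  (last char: 'f')
  sorted[9] = hi$hjgbdffggdj  (last char: 'j')
  sorted[10] = hjgbdffggdjhi$  (last char: '$')
  sorted[11] = i$hjgbdffggdjh  (last char: 'h')
  sorted[12] = jgbdffggdjhi$h  (last char: 'h')
  sorted[13] = jhi$hjgbdffggd  (last char: 'd')
Last column: igbgdfjgfj$hhd
Original string S is at sorted index 10

Answer: igbgdfjgfj$hhd
10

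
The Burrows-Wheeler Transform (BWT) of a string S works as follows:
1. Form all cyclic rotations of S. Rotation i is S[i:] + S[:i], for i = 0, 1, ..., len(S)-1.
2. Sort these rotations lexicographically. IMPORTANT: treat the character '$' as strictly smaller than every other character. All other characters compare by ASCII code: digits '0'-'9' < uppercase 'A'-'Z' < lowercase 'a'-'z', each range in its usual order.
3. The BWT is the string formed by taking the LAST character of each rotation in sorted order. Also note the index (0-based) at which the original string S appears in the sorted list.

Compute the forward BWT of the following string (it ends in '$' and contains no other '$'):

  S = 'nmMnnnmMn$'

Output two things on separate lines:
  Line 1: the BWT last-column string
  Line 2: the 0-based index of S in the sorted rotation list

All 10 rotations (rotation i = S[i:]+S[:i]):
  rot[0] = nmMnnnmMn$
  rot[1] = mMnnnmMn$n
  rot[2] = MnnnmMn$nm
  rot[3] = nnnmMn$nmM
  rot[4] = nnmMn$nmMn
  rot[5] = nmMn$nmMnn
  rot[6] = mMn$nmMnnn
  rot[7] = Mn$nmMnnnm
  rot[8] = n$nmMnnnmM
  rot[9] = $nmMnnnmMn
Sorted (with $ < everything):
  sorted[0] = $nmMnnnmMn  (last char: 'n')
  sorted[1] = Mn$nmMnnnm  (last char: 'm')
  sorted[2] = MnnnmMn$nm  (last char: 'm')
  sorted[3] = mMn$nmMnnn  (last char: 'n')
  sorted[4] = mMnnnmMn$n  (last char: 'n')
  sorted[5] = n$nmMnnnmM  (last char: 'M')
  sorted[6] = nmMn$nmMnn  (last char: 'n')
  sorted[7] = nmMnnnmMn$  (last char: '$')
  sorted[8] = nnmMn$nmMn  (last char: 'n')
  sorted[9] = nnnmMn$nmM  (last char: 'M')
Last column: nmmnnMn$nM
Original string S is at sorted index 7

Answer: nmmnnMn$nM
7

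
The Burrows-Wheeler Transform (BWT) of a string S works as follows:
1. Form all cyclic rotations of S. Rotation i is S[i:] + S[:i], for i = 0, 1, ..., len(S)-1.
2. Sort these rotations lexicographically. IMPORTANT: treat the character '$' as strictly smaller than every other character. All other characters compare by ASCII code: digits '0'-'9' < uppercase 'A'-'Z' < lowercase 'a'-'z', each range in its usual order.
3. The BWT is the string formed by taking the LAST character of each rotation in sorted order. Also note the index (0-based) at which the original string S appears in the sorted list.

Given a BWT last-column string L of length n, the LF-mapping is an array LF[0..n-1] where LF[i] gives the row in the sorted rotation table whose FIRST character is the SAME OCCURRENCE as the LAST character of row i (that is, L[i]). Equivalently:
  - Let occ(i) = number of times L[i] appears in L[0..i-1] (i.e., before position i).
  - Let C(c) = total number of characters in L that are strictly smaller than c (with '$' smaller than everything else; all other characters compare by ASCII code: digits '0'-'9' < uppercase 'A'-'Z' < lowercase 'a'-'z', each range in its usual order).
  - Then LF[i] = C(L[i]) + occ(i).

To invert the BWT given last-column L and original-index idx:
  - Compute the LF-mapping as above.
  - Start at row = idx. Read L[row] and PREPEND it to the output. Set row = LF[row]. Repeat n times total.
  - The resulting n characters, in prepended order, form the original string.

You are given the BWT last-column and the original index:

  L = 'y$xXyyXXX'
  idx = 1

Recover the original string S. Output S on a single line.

Answer: XXyXyxXy$

Derivation:
LF mapping: 6 0 5 1 7 8 2 3 4
Walk LF starting at row 1, prepending L[row]:
  step 1: row=1, L[1]='$', prepend. Next row=LF[1]=0
  step 2: row=0, L[0]='y', prepend. Next row=LF[0]=6
  step 3: row=6, L[6]='X', prepend. Next row=LF[6]=2
  step 4: row=2, L[2]='x', prepend. Next row=LF[2]=5
  step 5: row=5, L[5]='y', prepend. Next row=LF[5]=8
  step 6: row=8, L[8]='X', prepend. Next row=LF[8]=4
  step 7: row=4, L[4]='y', prepend. Next row=LF[4]=7
  step 8: row=7, L[7]='X', prepend. Next row=LF[7]=3
  step 9: row=3, L[3]='X', prepend. Next row=LF[3]=1
Reversed output: XXyXyxXy$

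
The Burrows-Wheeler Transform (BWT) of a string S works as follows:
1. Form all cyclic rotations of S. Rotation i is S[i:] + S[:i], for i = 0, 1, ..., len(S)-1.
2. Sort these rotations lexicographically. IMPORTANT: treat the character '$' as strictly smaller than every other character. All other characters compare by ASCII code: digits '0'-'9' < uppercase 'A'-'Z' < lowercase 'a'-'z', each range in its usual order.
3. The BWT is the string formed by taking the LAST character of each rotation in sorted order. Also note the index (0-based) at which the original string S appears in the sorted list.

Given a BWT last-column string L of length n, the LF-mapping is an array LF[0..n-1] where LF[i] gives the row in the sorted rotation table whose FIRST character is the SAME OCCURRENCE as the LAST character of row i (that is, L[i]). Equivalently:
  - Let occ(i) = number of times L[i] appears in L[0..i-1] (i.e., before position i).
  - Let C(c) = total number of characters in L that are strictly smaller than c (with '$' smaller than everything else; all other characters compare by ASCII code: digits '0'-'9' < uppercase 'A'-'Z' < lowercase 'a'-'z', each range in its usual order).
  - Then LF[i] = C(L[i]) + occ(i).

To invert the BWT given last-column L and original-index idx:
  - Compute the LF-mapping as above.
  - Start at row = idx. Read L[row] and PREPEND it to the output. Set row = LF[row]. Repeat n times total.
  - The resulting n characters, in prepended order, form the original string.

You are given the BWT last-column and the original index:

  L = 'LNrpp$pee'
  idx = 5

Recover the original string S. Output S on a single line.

LF mapping: 1 2 8 5 6 0 7 3 4
Walk LF starting at row 5, prepending L[row]:
  step 1: row=5, L[5]='$', prepend. Next row=LF[5]=0
  step 2: row=0, L[0]='L', prepend. Next row=LF[0]=1
  step 3: row=1, L[1]='N', prepend. Next row=LF[1]=2
  step 4: row=2, L[2]='r', prepend. Next row=LF[2]=8
  step 5: row=8, L[8]='e', prepend. Next row=LF[8]=4
  step 6: row=4, L[4]='p', prepend. Next row=LF[4]=6
  step 7: row=6, L[6]='p', prepend. Next row=LF[6]=7
  step 8: row=7, L[7]='e', prepend. Next row=LF[7]=3
  step 9: row=3, L[3]='p', prepend. Next row=LF[3]=5
Reversed output: pepperNL$

Answer: pepperNL$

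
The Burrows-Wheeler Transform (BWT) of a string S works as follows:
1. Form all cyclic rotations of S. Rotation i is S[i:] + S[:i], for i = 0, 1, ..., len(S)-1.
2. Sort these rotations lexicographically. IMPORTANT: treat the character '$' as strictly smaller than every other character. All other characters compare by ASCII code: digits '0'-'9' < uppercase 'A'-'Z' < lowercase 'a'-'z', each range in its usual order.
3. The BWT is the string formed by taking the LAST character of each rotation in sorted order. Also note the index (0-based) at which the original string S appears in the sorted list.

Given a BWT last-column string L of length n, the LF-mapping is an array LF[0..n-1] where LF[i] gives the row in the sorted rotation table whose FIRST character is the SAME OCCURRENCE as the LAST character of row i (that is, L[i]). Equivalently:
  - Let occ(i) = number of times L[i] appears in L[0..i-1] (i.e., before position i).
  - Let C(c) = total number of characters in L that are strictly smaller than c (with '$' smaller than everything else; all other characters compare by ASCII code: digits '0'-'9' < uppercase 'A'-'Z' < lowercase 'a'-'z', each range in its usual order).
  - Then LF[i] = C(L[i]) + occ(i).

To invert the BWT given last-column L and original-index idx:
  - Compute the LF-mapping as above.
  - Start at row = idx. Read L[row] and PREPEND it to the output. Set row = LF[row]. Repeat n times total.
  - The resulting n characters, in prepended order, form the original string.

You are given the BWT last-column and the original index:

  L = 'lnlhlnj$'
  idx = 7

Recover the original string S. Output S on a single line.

LF mapping: 3 6 4 1 5 7 2 0
Walk LF starting at row 7, prepending L[row]:
  step 1: row=7, L[7]='$', prepend. Next row=LF[7]=0
  step 2: row=0, L[0]='l', prepend. Next row=LF[0]=3
  step 3: row=3, L[3]='h', prepend. Next row=LF[3]=1
  step 4: row=1, L[1]='n', prepend. Next row=LF[1]=6
  step 5: row=6, L[6]='j', prepend. Next row=LF[6]=2
  step 6: row=2, L[2]='l', prepend. Next row=LF[2]=4
  step 7: row=4, L[4]='l', prepend. Next row=LF[4]=5
  step 8: row=5, L[5]='n', prepend. Next row=LF[5]=7
Reversed output: nlljnhl$

Answer: nlljnhl$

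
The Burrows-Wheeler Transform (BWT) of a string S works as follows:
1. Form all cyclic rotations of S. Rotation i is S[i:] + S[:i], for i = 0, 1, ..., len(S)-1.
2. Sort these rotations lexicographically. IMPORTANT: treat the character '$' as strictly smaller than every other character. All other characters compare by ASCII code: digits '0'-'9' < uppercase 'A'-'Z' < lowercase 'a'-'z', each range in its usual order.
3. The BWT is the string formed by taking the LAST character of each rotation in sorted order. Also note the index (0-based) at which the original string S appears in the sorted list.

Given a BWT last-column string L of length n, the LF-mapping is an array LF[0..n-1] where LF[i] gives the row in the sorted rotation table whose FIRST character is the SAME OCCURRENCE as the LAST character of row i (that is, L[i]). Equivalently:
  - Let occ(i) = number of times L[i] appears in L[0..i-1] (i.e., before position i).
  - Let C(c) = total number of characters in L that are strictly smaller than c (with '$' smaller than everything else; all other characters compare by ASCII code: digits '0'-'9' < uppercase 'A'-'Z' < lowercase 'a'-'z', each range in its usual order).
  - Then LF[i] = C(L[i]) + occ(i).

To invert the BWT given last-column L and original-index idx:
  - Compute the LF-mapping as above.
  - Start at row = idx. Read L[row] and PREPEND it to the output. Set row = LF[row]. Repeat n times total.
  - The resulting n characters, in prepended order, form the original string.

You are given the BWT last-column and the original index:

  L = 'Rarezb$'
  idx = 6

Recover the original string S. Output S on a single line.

LF mapping: 1 2 5 4 6 3 0
Walk LF starting at row 6, prepending L[row]:
  step 1: row=6, L[6]='$', prepend. Next row=LF[6]=0
  step 2: row=0, L[0]='R', prepend. Next row=LF[0]=1
  step 3: row=1, L[1]='a', prepend. Next row=LF[1]=2
  step 4: row=2, L[2]='r', prepend. Next row=LF[2]=5
  step 5: row=5, L[5]='b', prepend. Next row=LF[5]=3
  step 6: row=3, L[3]='e', prepend. Next row=LF[3]=4
  step 7: row=4, L[4]='z', prepend. Next row=LF[4]=6
Reversed output: zebraR$

Answer: zebraR$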